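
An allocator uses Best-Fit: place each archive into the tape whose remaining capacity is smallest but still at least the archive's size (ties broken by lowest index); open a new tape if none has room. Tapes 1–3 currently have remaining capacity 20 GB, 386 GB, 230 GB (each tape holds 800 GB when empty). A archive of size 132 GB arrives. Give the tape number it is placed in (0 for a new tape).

3

Tapes with room: tape 2 (386 GB), tape 3 (230 GB).
Tightest fit is tape 3 with 230 GB free.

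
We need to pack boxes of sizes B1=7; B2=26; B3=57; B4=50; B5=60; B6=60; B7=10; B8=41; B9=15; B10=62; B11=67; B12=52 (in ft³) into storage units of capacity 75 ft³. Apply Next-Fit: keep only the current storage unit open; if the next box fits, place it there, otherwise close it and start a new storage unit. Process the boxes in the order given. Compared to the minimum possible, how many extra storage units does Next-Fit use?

1

Next-Fit: [7,26] [57] [50] [60] [60,10] [41,15] [62] [67] [52] → 9 storage units.
8 boxes exceed 37.5 ft³ (half the capacity), and no two of those can share a storage unit, so at least 8 storage units are needed.
An optimal packing achieves that bound: [67,7] [62,10] [60,15] [60] [57] [52] [50] [41,26] → 8 storage units.
Excess: 9 − 8 = 1.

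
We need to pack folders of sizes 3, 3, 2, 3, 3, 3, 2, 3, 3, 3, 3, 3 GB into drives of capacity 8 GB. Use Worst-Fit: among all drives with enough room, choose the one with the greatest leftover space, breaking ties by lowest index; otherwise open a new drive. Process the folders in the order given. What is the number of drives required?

5

Put 3 GB in drive 1; 5 GB remain.
Put 3 GB in drive 1; 2 GB remain.
Put 2 GB in drive 1; 0 GB remain.
Put 3 GB in drive 2; 5 GB remain.
Put 3 GB in drive 2; 2 GB remain.
Put 3 GB in drive 3; 5 GB remain.
Put 2 GB in drive 3; 3 GB remain.
Put 3 GB in drive 3; 0 GB remain.
Put 3 GB in drive 4; 5 GB remain.
Put 3 GB in drive 4; 2 GB remain.
Put 3 GB in drive 5; 5 GB remain.
Put 3 GB in drive 5; 2 GB remain.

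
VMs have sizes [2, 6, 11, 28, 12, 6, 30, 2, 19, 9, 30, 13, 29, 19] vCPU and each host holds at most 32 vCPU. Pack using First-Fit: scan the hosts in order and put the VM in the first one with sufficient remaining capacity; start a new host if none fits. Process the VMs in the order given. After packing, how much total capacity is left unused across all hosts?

40

host 1: place 2 vCPU, 30 vCPU left
host 1: place 6 vCPU, 24 vCPU left
host 1: place 11 vCPU, 13 vCPU left
host 2: place 28 vCPU, 4 vCPU left
host 1: place 12 vCPU, 1 vCPU left
host 3: place 6 vCPU, 26 vCPU left
host 4: place 30 vCPU, 2 vCPU left
host 2: place 2 vCPU, 2 vCPU left
host 3: place 19 vCPU, 7 vCPU left
host 5: place 9 vCPU, 23 vCPU left
host 6: place 30 vCPU, 2 vCPU left
host 5: place 13 vCPU, 10 vCPU left
host 7: place 29 vCPU, 3 vCPU left
host 8: place 19 vCPU, 13 vCPU left
8 hosts × 32 vCPU = 256 vCPU; used 216 vCPU; unused 40 vCPU.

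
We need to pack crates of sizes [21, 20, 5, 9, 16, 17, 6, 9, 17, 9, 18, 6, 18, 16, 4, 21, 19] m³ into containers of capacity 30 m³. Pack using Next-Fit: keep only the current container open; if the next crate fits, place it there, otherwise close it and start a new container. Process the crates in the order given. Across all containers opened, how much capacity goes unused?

21 m³ → container 1 (remaining 9 m³)
20 m³ → container 2 (remaining 10 m³)
5 m³ → container 2 (remaining 5 m³)
9 m³ → container 3 (remaining 21 m³)
16 m³ → container 3 (remaining 5 m³)
17 m³ → container 4 (remaining 13 m³)
6 m³ → container 4 (remaining 7 m³)
9 m³ → container 5 (remaining 21 m³)
17 m³ → container 5 (remaining 4 m³)
9 m³ → container 6 (remaining 21 m³)
18 m³ → container 6 (remaining 3 m³)
6 m³ → container 7 (remaining 24 m³)
18 m³ → container 7 (remaining 6 m³)
16 m³ → container 8 (remaining 14 m³)
4 m³ → container 8 (remaining 10 m³)
21 m³ → container 9 (remaining 9 m³)
19 m³ → container 10 (remaining 11 m³)
10 containers × 30 m³ = 300 m³; used 231 m³; unused 69 m³.

69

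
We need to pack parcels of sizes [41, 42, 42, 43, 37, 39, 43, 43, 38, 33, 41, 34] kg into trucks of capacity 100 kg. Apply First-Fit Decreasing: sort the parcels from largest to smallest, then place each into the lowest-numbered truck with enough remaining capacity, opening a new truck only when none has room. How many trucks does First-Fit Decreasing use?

Sorted descending: 43, 43, 43, 42, 42, 41, 41, 39, 38, 37, 34, 33.
truck 1: place 43 kg, 57 kg left
truck 1: place 43 kg, 14 kg left
truck 2: place 43 kg, 57 kg left
truck 2: place 42 kg, 15 kg left
truck 3: place 42 kg, 58 kg left
truck 3: place 41 kg, 17 kg left
truck 4: place 41 kg, 59 kg left
truck 4: place 39 kg, 20 kg left
truck 5: place 38 kg, 62 kg left
truck 5: place 37 kg, 25 kg left
truck 6: place 34 kg, 66 kg left
truck 6: place 33 kg, 33 kg left

6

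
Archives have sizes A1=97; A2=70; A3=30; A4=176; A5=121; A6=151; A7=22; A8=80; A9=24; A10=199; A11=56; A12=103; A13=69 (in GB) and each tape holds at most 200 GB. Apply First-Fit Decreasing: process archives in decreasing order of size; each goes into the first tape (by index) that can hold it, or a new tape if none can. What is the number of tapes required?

Sorted descending: 199, 176, 151, 121, 103, 97, 80, 70, 69, 56, 30, 24, 22.
tape 1: place 199 GB, 1 GB left
tape 2: place 176 GB, 24 GB left
tape 3: place 151 GB, 49 GB left
tape 4: place 121 GB, 79 GB left
tape 5: place 103 GB, 97 GB left
tape 5: place 97 GB, 0 GB left
tape 6: place 80 GB, 120 GB left
tape 4: place 70 GB, 9 GB left
tape 6: place 69 GB, 51 GB left
tape 7: place 56 GB, 144 GB left
tape 3: place 30 GB, 19 GB left
tape 2: place 24 GB, 0 GB left
tape 6: place 22 GB, 29 GB left

7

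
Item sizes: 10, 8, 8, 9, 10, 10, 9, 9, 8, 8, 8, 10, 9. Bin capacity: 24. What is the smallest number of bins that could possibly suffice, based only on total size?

Total size = 10 + 8 + 8 + 9 + 10 + 10 + 9 + 9 + 8 + 8 + 8 + 10 + 9 = 116.
⌈116 / 24⌉ = 5.

5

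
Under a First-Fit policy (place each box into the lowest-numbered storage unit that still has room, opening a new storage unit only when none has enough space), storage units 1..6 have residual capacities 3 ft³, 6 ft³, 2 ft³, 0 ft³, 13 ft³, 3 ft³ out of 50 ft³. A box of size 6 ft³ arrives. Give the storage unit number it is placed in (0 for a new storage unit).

Storage units with room: storage unit 2 (6 ft³), storage unit 5 (13 ft³).
The first with room is storage unit 2.

2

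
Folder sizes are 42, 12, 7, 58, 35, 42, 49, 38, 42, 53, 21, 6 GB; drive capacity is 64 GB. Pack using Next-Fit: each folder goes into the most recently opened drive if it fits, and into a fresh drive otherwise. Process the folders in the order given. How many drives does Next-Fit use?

drive 1: place 42 GB, 22 GB left
drive 1: place 12 GB, 10 GB left
drive 1: place 7 GB, 3 GB left
drive 2: place 58 GB, 6 GB left
drive 3: place 35 GB, 29 GB left
drive 4: place 42 GB, 22 GB left
drive 5: place 49 GB, 15 GB left
drive 6: place 38 GB, 26 GB left
drive 7: place 42 GB, 22 GB left
drive 8: place 53 GB, 11 GB left
drive 9: place 21 GB, 43 GB left
drive 9: place 6 GB, 37 GB left
Final drives: [42,12,7] [58] [35] [42] [49] [38] [42] [53] [21,6].

9 drives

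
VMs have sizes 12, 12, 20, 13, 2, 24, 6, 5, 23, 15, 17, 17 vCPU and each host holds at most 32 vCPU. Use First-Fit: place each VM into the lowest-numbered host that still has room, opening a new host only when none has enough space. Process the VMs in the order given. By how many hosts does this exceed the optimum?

First-Fit: [12,12,2,6] [20,5] [13,15] [24] [23] [17] [17] → 7 hosts.
Total size 166 vCPU; any packing needs at least ⌈166/32⌉ = 6 hosts.
An optimal packing achieves that bound: [24,6,2] [23,5] [20,12] [17,15] [17,13] [12] → 6 hosts.
Excess: 7 − 6 = 1.

1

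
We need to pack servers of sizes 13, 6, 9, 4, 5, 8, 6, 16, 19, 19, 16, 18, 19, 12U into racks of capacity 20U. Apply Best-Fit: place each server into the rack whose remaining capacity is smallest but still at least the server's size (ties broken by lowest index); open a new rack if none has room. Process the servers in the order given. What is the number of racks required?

10 racks

Put 13U in rack 1; 7U remain.
Put 6U in rack 1; 1U remain.
Put 9U in rack 2; 11U remain.
Put 4U in rack 2; 7U remain.
Put 5U in rack 2; 2U remain.
Put 8U in rack 3; 12U remain.
Put 6U in rack 3; 6U remain.
Put 16U in rack 4; 4U remain.
Put 19U in rack 5; 1U remain.
Put 19U in rack 6; 1U remain.
Put 16U in rack 7; 4U remain.
Put 18U in rack 8; 2U remain.
Put 19U in rack 9; 1U remain.
Put 12U in rack 10; 8U remain.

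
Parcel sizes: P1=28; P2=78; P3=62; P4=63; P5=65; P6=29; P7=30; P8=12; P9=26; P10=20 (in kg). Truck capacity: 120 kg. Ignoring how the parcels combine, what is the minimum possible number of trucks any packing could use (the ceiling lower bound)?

4 trucks

Total size = 28 + 78 + 62 + 63 + 65 + 29 + 30 + 12 + 26 + 20 = 413 kg.
⌈413 / 120⌉ = 4.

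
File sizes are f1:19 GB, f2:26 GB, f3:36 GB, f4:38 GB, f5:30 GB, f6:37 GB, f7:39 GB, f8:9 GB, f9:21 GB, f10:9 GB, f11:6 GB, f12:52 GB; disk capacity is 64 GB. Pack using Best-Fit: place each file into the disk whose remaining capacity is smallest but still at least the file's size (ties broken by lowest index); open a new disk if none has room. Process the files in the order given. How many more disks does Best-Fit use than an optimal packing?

1

Best-Fit: [19,26,9,9] [36] [38,6] [30] [37] [39,21] [52] → 7 disks.
Total size 322 GB; any packing needs at least ⌈322/64⌉ = 6 disks.
An optimal packing achieves that bound: [52,9] [39,21] [38,26] [37,19,6] [36,9] [30] → 6 disks.
Excess: 7 − 6 = 1.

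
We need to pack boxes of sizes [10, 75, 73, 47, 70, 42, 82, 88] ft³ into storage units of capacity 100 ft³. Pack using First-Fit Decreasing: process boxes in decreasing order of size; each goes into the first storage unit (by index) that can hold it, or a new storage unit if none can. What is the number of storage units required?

Sorted descending: 88, 82, 75, 73, 70, 47, 42, 10.
88 ft³ → storage unit 1 (remaining 12 ft³)
82 ft³ → storage unit 2 (remaining 18 ft³)
75 ft³ → storage unit 3 (remaining 25 ft³)
73 ft³ → storage unit 4 (remaining 27 ft³)
70 ft³ → storage unit 5 (remaining 30 ft³)
47 ft³ → storage unit 6 (remaining 53 ft³)
42 ft³ → storage unit 6 (remaining 11 ft³)
10 ft³ → storage unit 1 (remaining 2 ft³)

6 storage units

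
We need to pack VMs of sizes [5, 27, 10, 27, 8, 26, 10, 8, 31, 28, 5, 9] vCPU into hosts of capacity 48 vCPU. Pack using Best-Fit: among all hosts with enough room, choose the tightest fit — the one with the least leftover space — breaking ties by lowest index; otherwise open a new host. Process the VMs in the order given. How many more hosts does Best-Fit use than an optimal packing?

Best-Fit: [5,27,10,5] [27,8,10] [26,8,9] [31] [28] → 5 hosts.
Total size 194 vCPU; any packing needs at least ⌈194/48⌉ = 5 hosts.
So 5 is already optimal.

0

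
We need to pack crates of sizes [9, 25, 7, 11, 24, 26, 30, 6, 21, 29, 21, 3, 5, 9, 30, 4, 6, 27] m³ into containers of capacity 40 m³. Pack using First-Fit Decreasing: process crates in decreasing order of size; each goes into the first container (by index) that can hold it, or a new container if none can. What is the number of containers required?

9 containers

Sorted descending: 30, 30, 29, 27, 26, 25, 24, 21, 21, 11, 9, 9, 7, 6, 6, 5, 4, 3.
Put 30 m³ in container 1; 10 m³ remain.
Put 30 m³ in container 2; 10 m³ remain.
Put 29 m³ in container 3; 11 m³ remain.
Put 27 m³ in container 4; 13 m³ remain.
Put 26 m³ in container 5; 14 m³ remain.
Put 25 m³ in container 6; 15 m³ remain.
Put 24 m³ in container 7; 16 m³ remain.
Put 21 m³ in container 8; 19 m³ remain.
Put 21 m³ in container 9; 19 m³ remain.
Put 11 m³ in container 3; 0 m³ remain.
Put 9 m³ in container 1; 1 m³ remain.
Put 9 m³ in container 2; 1 m³ remain.
Put 7 m³ in container 4; 6 m³ remain.
Put 6 m³ in container 4; 0 m³ remain.
Put 6 m³ in container 5; 8 m³ remain.
Put 5 m³ in container 5; 3 m³ remain.
Put 4 m³ in container 6; 11 m³ remain.
Put 3 m³ in container 5; 0 m³ remain.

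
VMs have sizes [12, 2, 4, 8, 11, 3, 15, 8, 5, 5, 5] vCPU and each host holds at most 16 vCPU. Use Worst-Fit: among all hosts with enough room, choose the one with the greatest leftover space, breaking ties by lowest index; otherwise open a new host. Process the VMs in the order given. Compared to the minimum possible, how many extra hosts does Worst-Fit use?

Worst-Fit: [12,2] [4,8] [11,3] [15] [8,5] [5,5] → 6 hosts.
Total size 78 vCPU; any packing needs at least ⌈78/16⌉ = 5 hosts.
An optimal packing achieves that bound: [15] [12,4] [11,5] [8,8] [5,5,3,2] → 5 hosts.
Excess: 6 − 5 = 1.

1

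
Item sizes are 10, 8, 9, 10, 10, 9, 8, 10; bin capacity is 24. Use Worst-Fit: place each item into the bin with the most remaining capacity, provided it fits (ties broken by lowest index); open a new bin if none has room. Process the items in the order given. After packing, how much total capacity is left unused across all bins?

22

Put 10 in bin 1; 14 remain.
Put 8 in bin 1; 6 remain.
Put 9 in bin 2; 15 remain.
Put 10 in bin 2; 5 remain.
Put 10 in bin 3; 14 remain.
Put 9 in bin 3; 5 remain.
Put 8 in bin 4; 16 remain.
Put 10 in bin 4; 6 remain.
4 bins × 24 = 96; used 74; unused 22.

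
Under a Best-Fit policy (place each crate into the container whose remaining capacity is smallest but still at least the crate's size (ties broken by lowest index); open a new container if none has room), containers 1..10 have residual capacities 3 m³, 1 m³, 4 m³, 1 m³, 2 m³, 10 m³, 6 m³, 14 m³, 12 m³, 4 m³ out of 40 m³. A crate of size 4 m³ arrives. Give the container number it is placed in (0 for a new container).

3

Containers with room: container 3 (4 m³), container 6 (10 m³), container 7 (6 m³), container 8 (14 m³), container 9 (12 m³), container 10 (4 m³).
Tightest fit is container 3 with 4 m³ free.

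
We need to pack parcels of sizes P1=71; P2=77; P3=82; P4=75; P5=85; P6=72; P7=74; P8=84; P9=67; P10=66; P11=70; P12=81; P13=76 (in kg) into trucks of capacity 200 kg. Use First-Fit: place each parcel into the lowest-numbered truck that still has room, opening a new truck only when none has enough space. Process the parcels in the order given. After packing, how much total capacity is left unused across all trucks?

420

P1 (71 kg) → truck 1 (remaining 129 kg)
P2 (77 kg) → truck 1 (remaining 52 kg)
P3 (82 kg) → truck 2 (remaining 118 kg)
P4 (75 kg) → truck 2 (remaining 43 kg)
P5 (85 kg) → truck 3 (remaining 115 kg)
P6 (72 kg) → truck 3 (remaining 43 kg)
P7 (74 kg) → truck 4 (remaining 126 kg)
P8 (84 kg) → truck 4 (remaining 42 kg)
P9 (67 kg) → truck 5 (remaining 133 kg)
P10 (66 kg) → truck 5 (remaining 67 kg)
P11 (70 kg) → truck 6 (remaining 130 kg)
P12 (81 kg) → truck 6 (remaining 49 kg)
P13 (76 kg) → truck 7 (remaining 124 kg)
7 trucks × 200 kg = 1400 kg; used 980 kg; unused 420 kg.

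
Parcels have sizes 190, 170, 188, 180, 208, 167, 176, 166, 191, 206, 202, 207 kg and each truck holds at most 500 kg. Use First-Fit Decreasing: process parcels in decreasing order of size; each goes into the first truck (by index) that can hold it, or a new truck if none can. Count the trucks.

6 trucks

Sorted descending: 208, 207, 206, 202, 191, 190, 188, 180, 176, 170, 167, 166.
Put 208 kg in truck 1; 292 kg remain.
Put 207 kg in truck 1; 85 kg remain.
Put 206 kg in truck 2; 294 kg remain.
Put 202 kg in truck 2; 92 kg remain.
Put 191 kg in truck 3; 309 kg remain.
Put 190 kg in truck 3; 119 kg remain.
Put 188 kg in truck 4; 312 kg remain.
Put 180 kg in truck 4; 132 kg remain.
Put 176 kg in truck 5; 324 kg remain.
Put 170 kg in truck 5; 154 kg remain.
Put 167 kg in truck 6; 333 kg remain.
Put 166 kg in truck 6; 167 kg remain.
Final trucks: [208,207] [206,202] [191,190] [188,180] [176,170] [167,166].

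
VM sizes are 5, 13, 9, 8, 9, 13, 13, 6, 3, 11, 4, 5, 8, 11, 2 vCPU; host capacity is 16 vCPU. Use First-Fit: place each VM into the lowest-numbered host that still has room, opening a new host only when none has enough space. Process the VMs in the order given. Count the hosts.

5 vCPU → host 1 (remaining 11 vCPU)
13 vCPU → host 2 (remaining 3 vCPU)
9 vCPU → host 1 (remaining 2 vCPU)
8 vCPU → host 3 (remaining 8 vCPU)
9 vCPU → host 4 (remaining 7 vCPU)
13 vCPU → host 5 (remaining 3 vCPU)
13 vCPU → host 6 (remaining 3 vCPU)
6 vCPU → host 3 (remaining 2 vCPU)
3 vCPU → host 2 (remaining 0 vCPU)
11 vCPU → host 7 (remaining 5 vCPU)
4 vCPU → host 4 (remaining 3 vCPU)
5 vCPU → host 7 (remaining 0 vCPU)
8 vCPU → host 8 (remaining 8 vCPU)
11 vCPU → host 9 (remaining 5 vCPU)
2 vCPU → host 1 (remaining 0 vCPU)

9 hosts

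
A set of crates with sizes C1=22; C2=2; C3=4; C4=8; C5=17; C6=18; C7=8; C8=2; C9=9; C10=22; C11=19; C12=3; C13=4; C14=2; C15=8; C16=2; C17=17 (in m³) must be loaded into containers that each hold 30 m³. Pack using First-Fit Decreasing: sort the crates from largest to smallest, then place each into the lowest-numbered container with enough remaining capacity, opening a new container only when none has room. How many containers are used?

Sorted descending: 22, 22, 19, 18, 17, 17, 9, 8, 8, 8, 4, 4, 3, 2, 2, 2, 2.
container 1: place 22 m³, 8 m³ left
container 2: place 22 m³, 8 m³ left
container 3: place 19 m³, 11 m³ left
container 4: place 18 m³, 12 m³ left
container 5: place 17 m³, 13 m³ left
container 6: place 17 m³, 13 m³ left
container 3: place 9 m³, 2 m³ left
container 1: place 8 m³, 0 m³ left
container 2: place 8 m³, 0 m³ left
container 4: place 8 m³, 4 m³ left
container 4: place 4 m³, 0 m³ left
container 5: place 4 m³, 9 m³ left
container 5: place 3 m³, 6 m³ left
container 3: place 2 m³, 0 m³ left
container 5: place 2 m³, 4 m³ left
container 5: place 2 m³, 2 m³ left
container 5: place 2 m³, 0 m³ left

6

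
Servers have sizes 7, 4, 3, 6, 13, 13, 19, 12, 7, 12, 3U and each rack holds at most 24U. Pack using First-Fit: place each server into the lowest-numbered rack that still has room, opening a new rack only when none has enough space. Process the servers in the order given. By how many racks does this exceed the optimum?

First-Fit: [7,4,3,6,3] [13,7] [13] [19] [12,12] → 5 racks.
Total size 99U; any packing needs at least ⌈99/24⌉ = 5 racks.
So 5 is already optimal.

0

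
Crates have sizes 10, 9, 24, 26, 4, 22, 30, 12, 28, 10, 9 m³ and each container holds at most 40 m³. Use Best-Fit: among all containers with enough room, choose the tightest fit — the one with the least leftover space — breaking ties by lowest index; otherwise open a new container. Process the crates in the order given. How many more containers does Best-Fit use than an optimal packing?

1

Best-Fit: [10,9] [24,12] [26,4,10] [22] [30,9] [28] → 6 containers.
Total size 184 m³; any packing needs at least ⌈184/40⌉ = 5 containers.
An optimal packing achieves that bound: [30,10] [28,12] [26,10,4] [24,9] [22,9] → 5 containers.
Excess: 6 − 5 = 1.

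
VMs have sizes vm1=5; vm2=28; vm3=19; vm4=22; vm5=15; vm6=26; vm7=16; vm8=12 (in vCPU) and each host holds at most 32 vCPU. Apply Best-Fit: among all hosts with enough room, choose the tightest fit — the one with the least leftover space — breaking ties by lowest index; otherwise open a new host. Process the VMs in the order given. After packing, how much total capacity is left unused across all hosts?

49

host 1: place vm1 (5 vCPU), 27 vCPU left
host 2: place vm2 (28 vCPU), 4 vCPU left
host 1: place vm3 (19 vCPU), 8 vCPU left
host 3: place vm4 (22 vCPU), 10 vCPU left
host 4: place vm5 (15 vCPU), 17 vCPU left
host 5: place vm6 (26 vCPU), 6 vCPU left
host 4: place vm7 (16 vCPU), 1 vCPU left
host 6: place vm8 (12 vCPU), 20 vCPU left
6 hosts × 32 vCPU = 192 vCPU; used 143 vCPU; unused 49 vCPU.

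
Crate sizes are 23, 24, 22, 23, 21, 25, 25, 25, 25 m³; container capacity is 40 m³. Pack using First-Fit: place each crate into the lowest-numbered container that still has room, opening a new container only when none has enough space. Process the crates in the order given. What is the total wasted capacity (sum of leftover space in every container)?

23 m³ → container 1 (remaining 17 m³)
24 m³ → container 2 (remaining 16 m³)
22 m³ → container 3 (remaining 18 m³)
23 m³ → container 4 (remaining 17 m³)
21 m³ → container 5 (remaining 19 m³)
25 m³ → container 6 (remaining 15 m³)
25 m³ → container 7 (remaining 15 m³)
25 m³ → container 8 (remaining 15 m³)
25 m³ → container 9 (remaining 15 m³)
9 containers × 40 m³ = 360 m³; used 213 m³; unused 147 m³.

147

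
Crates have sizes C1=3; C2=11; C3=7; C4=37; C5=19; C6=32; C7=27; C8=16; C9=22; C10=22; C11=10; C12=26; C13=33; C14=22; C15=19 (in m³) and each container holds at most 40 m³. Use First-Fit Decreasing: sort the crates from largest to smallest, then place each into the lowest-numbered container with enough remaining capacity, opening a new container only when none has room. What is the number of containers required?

Sorted descending: 37, 33, 32, 27, 26, 22, 22, 22, 19, 19, 16, 11, 10, 7, 3.
37 m³ → container 1 (remaining 3 m³)
33 m³ → container 2 (remaining 7 m³)
32 m³ → container 3 (remaining 8 m³)
27 m³ → container 4 (remaining 13 m³)
26 m³ → container 5 (remaining 14 m³)
22 m³ → container 6 (remaining 18 m³)
22 m³ → container 7 (remaining 18 m³)
22 m³ → container 8 (remaining 18 m³)
19 m³ → container 9 (remaining 21 m³)
19 m³ → container 9 (remaining 2 m³)
16 m³ → container 6 (remaining 2 m³)
11 m³ → container 4 (remaining 2 m³)
10 m³ → container 5 (remaining 4 m³)
7 m³ → container 2 (remaining 0 m³)
3 m³ → container 1 (remaining 0 m³)

9 containers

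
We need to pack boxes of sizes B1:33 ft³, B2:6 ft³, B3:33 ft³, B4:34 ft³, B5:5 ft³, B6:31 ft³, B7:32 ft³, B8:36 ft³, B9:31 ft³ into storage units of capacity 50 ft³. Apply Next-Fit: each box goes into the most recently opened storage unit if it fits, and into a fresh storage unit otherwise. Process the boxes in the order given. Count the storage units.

storage unit 1: place B1 (33 ft³), 17 ft³ left
storage unit 1: place B2 (6 ft³), 11 ft³ left
storage unit 2: place B3 (33 ft³), 17 ft³ left
storage unit 3: place B4 (34 ft³), 16 ft³ left
storage unit 3: place B5 (5 ft³), 11 ft³ left
storage unit 4: place B6 (31 ft³), 19 ft³ left
storage unit 5: place B7 (32 ft³), 18 ft³ left
storage unit 6: place B8 (36 ft³), 14 ft³ left
storage unit 7: place B9 (31 ft³), 19 ft³ left

7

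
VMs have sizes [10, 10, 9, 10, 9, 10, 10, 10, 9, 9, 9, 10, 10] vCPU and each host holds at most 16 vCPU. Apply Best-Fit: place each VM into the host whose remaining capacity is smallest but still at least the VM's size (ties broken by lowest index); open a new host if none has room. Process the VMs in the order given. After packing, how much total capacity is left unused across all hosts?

host 1: place 10 vCPU, 6 vCPU left
host 2: place 10 vCPU, 6 vCPU left
host 3: place 9 vCPU, 7 vCPU left
host 4: place 10 vCPU, 6 vCPU left
host 5: place 9 vCPU, 7 vCPU left
host 6: place 10 vCPU, 6 vCPU left
host 7: place 10 vCPU, 6 vCPU left
host 8: place 10 vCPU, 6 vCPU left
host 9: place 9 vCPU, 7 vCPU left
host 10: place 9 vCPU, 7 vCPU left
host 11: place 9 vCPU, 7 vCPU left
host 12: place 10 vCPU, 6 vCPU left
host 13: place 10 vCPU, 6 vCPU left
13 hosts × 16 vCPU = 208 vCPU; used 125 vCPU; unused 83 vCPU.

83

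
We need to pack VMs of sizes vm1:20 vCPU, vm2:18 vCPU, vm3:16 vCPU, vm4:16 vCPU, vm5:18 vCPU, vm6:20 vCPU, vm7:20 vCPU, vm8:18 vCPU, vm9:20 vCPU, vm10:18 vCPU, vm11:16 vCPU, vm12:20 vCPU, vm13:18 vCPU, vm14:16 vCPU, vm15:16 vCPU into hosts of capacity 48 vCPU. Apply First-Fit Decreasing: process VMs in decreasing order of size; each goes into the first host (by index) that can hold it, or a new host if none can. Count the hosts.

Sorted descending: 20, 20, 20, 20, 20, 18, 18, 18, 18, 18, 16, 16, 16, 16, 16.
20 vCPU → host 1 (remaining 28 vCPU)
20 vCPU → host 1 (remaining 8 vCPU)
20 vCPU → host 2 (remaining 28 vCPU)
20 vCPU → host 2 (remaining 8 vCPU)
20 vCPU → host 3 (remaining 28 vCPU)
18 vCPU → host 3 (remaining 10 vCPU)
18 vCPU → host 4 (remaining 30 vCPU)
18 vCPU → host 4 (remaining 12 vCPU)
18 vCPU → host 5 (remaining 30 vCPU)
18 vCPU → host 5 (remaining 12 vCPU)
16 vCPU → host 6 (remaining 32 vCPU)
16 vCPU → host 6 (remaining 16 vCPU)
16 vCPU → host 6 (remaining 0 vCPU)
16 vCPU → host 7 (remaining 32 vCPU)
16 vCPU → host 7 (remaining 16 vCPU)

7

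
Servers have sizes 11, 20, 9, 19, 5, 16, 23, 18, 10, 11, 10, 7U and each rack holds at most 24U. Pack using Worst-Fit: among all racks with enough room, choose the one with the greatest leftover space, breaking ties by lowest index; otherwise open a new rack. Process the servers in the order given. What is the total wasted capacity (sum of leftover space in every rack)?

rack 1: place 11U, 13U left
rack 2: place 20U, 4U left
rack 1: place 9U, 4U left
rack 3: place 19U, 5U left
rack 3: place 5U, 0U left
rack 4: place 16U, 8U left
rack 5: place 23U, 1U left
rack 6: place 18U, 6U left
rack 7: place 10U, 14U left
rack 7: place 11U, 3U left
rack 8: place 10U, 14U left
rack 8: place 7U, 7U left
8 racks × 24U = 192U; used 159U; unused 33U.

33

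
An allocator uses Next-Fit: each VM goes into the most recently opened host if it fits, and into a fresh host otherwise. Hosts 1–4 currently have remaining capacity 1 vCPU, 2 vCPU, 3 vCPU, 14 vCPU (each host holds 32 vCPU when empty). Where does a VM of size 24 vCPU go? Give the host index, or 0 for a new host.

Next-Fit only looks at host 4, which has 14 vCPU free.
24 vCPU does not fit, so a new host is opened.

0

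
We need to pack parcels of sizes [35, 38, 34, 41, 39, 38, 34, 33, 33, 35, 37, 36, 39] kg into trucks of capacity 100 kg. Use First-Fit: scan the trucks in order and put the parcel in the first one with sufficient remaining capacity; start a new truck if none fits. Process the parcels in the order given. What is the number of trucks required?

35 kg → truck 1 (remaining 65 kg)
38 kg → truck 1 (remaining 27 kg)
34 kg → truck 2 (remaining 66 kg)
41 kg → truck 2 (remaining 25 kg)
39 kg → truck 3 (remaining 61 kg)
38 kg → truck 3 (remaining 23 kg)
34 kg → truck 4 (remaining 66 kg)
33 kg → truck 4 (remaining 33 kg)
33 kg → truck 4 (remaining 0 kg)
35 kg → truck 5 (remaining 65 kg)
37 kg → truck 5 (remaining 28 kg)
36 kg → truck 6 (remaining 64 kg)
39 kg → truck 6 (remaining 25 kg)
Final trucks: [35,38] [34,41] [39,38] [34,33,33] [35,37] [36,39].

6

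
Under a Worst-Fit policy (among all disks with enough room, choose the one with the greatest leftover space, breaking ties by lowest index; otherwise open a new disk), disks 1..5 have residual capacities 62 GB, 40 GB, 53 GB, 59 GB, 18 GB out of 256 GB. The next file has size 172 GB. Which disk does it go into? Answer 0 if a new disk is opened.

No disk has ≥ 172 GB free, so a new disk is opened.

0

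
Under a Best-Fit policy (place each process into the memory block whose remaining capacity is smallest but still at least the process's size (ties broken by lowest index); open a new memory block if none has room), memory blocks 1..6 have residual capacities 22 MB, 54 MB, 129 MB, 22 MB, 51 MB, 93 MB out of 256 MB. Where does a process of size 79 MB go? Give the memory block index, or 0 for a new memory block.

6

Memory blocks with room: memory block 3 (129 MB), memory block 6 (93 MB).
Tightest fit is memory block 6 with 93 MB free.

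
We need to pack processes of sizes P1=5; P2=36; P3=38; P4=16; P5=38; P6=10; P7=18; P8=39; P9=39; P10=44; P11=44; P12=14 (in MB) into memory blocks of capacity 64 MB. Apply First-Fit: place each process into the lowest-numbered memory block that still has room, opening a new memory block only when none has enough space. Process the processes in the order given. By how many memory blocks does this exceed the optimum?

First-Fit: [5,36,16] [38,10,14] [38,18] [39] [39] [44] [44] → 7 memory blocks.
7 processes exceed 32 MB (half the capacity), and no two of those can share a memory block, so at least 7 memory blocks are needed.
So 7 is already optimal.

0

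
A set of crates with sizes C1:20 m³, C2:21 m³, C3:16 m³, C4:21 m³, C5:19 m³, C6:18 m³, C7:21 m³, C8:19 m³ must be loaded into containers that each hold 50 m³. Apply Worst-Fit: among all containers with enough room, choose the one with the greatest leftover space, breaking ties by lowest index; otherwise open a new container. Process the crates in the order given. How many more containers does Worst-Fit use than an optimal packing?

Worst-Fit: [20,21] [16,21] [19,18] [21,19] → 4 containers.
Total size 155 m³; any packing needs at least ⌈155/50⌉ = 4 containers.
So 4 is already optimal.

0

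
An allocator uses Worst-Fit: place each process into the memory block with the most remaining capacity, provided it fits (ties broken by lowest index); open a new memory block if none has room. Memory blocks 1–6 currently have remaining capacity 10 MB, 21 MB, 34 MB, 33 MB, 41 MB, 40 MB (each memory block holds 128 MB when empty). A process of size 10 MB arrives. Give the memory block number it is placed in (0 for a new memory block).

5

Memory blocks with room: memory block 1 (10 MB), memory block 2 (21 MB), memory block 3 (34 MB), memory block 4 (33 MB), memory block 5 (41 MB), memory block 6 (40 MB).
Most room is memory block 5 with 41 MB free.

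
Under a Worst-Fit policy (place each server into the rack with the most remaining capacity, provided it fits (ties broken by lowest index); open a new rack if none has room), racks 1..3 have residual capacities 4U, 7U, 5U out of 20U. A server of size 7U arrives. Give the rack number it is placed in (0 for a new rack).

Racks with room: rack 2 (7U).
Most room is rack 2 with 7U free.

2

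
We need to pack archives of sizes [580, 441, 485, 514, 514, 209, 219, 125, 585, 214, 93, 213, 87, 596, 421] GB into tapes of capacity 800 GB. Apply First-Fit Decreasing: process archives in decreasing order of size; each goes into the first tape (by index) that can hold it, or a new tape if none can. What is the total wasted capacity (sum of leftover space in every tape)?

Sorted descending: 596, 585, 580, 514, 514, 485, 441, 421, 219, 214, 213, 209, 125, 93, 87.
596 GB → tape 1 (remaining 204 GB)
585 GB → tape 2 (remaining 215 GB)
580 GB → tape 3 (remaining 220 GB)
514 GB → tape 4 (remaining 286 GB)
514 GB → tape 5 (remaining 286 GB)
485 GB → tape 6 (remaining 315 GB)
441 GB → tape 7 (remaining 359 GB)
421 GB → tape 8 (remaining 379 GB)
219 GB → tape 3 (remaining 1 GB)
214 GB → tape 2 (remaining 1 GB)
213 GB → tape 4 (remaining 73 GB)
209 GB → tape 5 (remaining 77 GB)
125 GB → tape 1 (remaining 79 GB)
93 GB → tape 6 (remaining 222 GB)
87 GB → tape 6 (remaining 135 GB)
8 tapes × 800 GB = 6400 GB; used 5296 GB; unused 1104 GB.

1104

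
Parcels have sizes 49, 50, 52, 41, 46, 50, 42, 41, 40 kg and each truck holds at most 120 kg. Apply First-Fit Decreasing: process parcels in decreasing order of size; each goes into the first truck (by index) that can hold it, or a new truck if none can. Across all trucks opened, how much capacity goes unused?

Sorted descending: 52, 50, 50, 49, 46, 42, 41, 41, 40.
52 kg → truck 1 (remaining 68 kg)
50 kg → truck 1 (remaining 18 kg)
50 kg → truck 2 (remaining 70 kg)
49 kg → truck 2 (remaining 21 kg)
46 kg → truck 3 (remaining 74 kg)
42 kg → truck 3 (remaining 32 kg)
41 kg → truck 4 (remaining 79 kg)
41 kg → truck 4 (remaining 38 kg)
40 kg → truck 5 (remaining 80 kg)
5 trucks × 120 kg = 600 kg; used 411 kg; unused 189 kg.

189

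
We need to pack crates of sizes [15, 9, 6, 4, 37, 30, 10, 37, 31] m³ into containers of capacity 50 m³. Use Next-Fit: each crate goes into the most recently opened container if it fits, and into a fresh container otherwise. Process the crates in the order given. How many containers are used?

container 1: place 15 m³, 35 m³ left
container 1: place 9 m³, 26 m³ left
container 1: place 6 m³, 20 m³ left
container 1: place 4 m³, 16 m³ left
container 2: place 37 m³, 13 m³ left
container 3: place 30 m³, 20 m³ left
container 3: place 10 m³, 10 m³ left
container 4: place 37 m³, 13 m³ left
container 5: place 31 m³, 19 m³ left
Final containers: [15,9,6,4] [37] [30,10] [37] [31].

5 containers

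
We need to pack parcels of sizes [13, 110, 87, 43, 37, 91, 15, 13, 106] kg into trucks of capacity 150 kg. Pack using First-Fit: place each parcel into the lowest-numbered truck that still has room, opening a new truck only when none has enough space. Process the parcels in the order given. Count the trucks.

4

13 kg → truck 1 (remaining 137 kg)
110 kg → truck 1 (remaining 27 kg)
87 kg → truck 2 (remaining 63 kg)
43 kg → truck 2 (remaining 20 kg)
37 kg → truck 3 (remaining 113 kg)
91 kg → truck 3 (remaining 22 kg)
15 kg → truck 1 (remaining 12 kg)
13 kg → truck 2 (remaining 7 kg)
106 kg → truck 4 (remaining 44 kg)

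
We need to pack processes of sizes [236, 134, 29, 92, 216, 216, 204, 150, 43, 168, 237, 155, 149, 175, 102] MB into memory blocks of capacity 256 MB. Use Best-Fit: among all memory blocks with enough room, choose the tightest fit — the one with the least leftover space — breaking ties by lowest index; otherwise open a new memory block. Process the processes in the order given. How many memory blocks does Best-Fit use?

memory block 1: place 236 MB, 20 MB left
memory block 2: place 134 MB, 122 MB left
memory block 2: place 29 MB, 93 MB left
memory block 2: place 92 MB, 1 MB left
memory block 3: place 216 MB, 40 MB left
memory block 4: place 216 MB, 40 MB left
memory block 5: place 204 MB, 52 MB left
memory block 6: place 150 MB, 106 MB left
memory block 5: place 43 MB, 9 MB left
memory block 7: place 168 MB, 88 MB left
memory block 8: place 237 MB, 19 MB left
memory block 9: place 155 MB, 101 MB left
memory block 10: place 149 MB, 107 MB left
memory block 11: place 175 MB, 81 MB left
memory block 6: place 102 MB, 4 MB left

11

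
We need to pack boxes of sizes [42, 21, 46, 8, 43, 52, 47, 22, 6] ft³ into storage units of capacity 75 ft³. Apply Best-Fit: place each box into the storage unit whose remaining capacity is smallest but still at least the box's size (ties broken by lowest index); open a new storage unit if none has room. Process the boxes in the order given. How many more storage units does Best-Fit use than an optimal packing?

Best-Fit: [42,21,8] [46] [43] [52,22] [47,6] → 5 storage units.
5 boxes exceed 37.5 ft³ (half the capacity), and no two of those can share a storage unit, so at least 5 storage units are needed.
So 5 is already optimal.

0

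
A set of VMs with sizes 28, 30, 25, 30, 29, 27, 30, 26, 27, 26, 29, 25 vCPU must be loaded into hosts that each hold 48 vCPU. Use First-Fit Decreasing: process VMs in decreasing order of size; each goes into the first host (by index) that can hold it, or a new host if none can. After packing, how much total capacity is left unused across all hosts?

Sorted descending: 30, 30, 30, 29, 29, 28, 27, 27, 26, 26, 25, 25.
30 vCPU → host 1 (remaining 18 vCPU)
30 vCPU → host 2 (remaining 18 vCPU)
30 vCPU → host 3 (remaining 18 vCPU)
29 vCPU → host 4 (remaining 19 vCPU)
29 vCPU → host 5 (remaining 19 vCPU)
28 vCPU → host 6 (remaining 20 vCPU)
27 vCPU → host 7 (remaining 21 vCPU)
27 vCPU → host 8 (remaining 21 vCPU)
26 vCPU → host 9 (remaining 22 vCPU)
26 vCPU → host 10 (remaining 22 vCPU)
25 vCPU → host 11 (remaining 23 vCPU)
25 vCPU → host 12 (remaining 23 vCPU)
12 hosts × 48 vCPU = 576 vCPU; used 332 vCPU; unused 244 vCPU.

244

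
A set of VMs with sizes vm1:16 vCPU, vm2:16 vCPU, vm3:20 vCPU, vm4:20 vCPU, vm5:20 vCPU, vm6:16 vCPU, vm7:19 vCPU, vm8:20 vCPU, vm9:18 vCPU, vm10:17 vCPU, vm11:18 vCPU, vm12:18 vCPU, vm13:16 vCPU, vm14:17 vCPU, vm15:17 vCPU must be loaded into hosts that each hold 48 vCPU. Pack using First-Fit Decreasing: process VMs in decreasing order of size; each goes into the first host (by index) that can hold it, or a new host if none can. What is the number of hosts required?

Sorted descending: 20, 20, 20, 20, 19, 18, 18, 18, 17, 17, 17, 16, 16, 16, 16.
20 vCPU → host 1 (remaining 28 vCPU)
20 vCPU → host 1 (remaining 8 vCPU)
20 vCPU → host 2 (remaining 28 vCPU)
20 vCPU → host 2 (remaining 8 vCPU)
19 vCPU → host 3 (remaining 29 vCPU)
18 vCPU → host 3 (remaining 11 vCPU)
18 vCPU → host 4 (remaining 30 vCPU)
18 vCPU → host 4 (remaining 12 vCPU)
17 vCPU → host 5 (remaining 31 vCPU)
17 vCPU → host 5 (remaining 14 vCPU)
17 vCPU → host 6 (remaining 31 vCPU)
16 vCPU → host 6 (remaining 15 vCPU)
16 vCPU → host 7 (remaining 32 vCPU)
16 vCPU → host 7 (remaining 16 vCPU)
16 vCPU → host 7 (remaining 0 vCPU)

7 hosts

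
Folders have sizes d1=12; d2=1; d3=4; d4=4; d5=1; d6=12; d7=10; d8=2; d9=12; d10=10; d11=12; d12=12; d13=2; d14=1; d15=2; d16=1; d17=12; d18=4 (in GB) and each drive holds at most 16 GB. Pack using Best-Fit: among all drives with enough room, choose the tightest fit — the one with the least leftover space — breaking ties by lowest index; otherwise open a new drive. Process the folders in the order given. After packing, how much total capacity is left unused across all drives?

drive 1: place d1 (12 GB), 4 GB left
drive 1: place d2 (1 GB), 3 GB left
drive 2: place d3 (4 GB), 12 GB left
drive 2: place d4 (4 GB), 8 GB left
drive 1: place d5 (1 GB), 2 GB left
drive 3: place d6 (12 GB), 4 GB left
drive 4: place d7 (10 GB), 6 GB left
drive 1: place d8 (2 GB), 0 GB left
drive 5: place d9 (12 GB), 4 GB left
drive 6: place d10 (10 GB), 6 GB left
drive 7: place d11 (12 GB), 4 GB left
drive 8: place d12 (12 GB), 4 GB left
drive 3: place d13 (2 GB), 2 GB left
drive 3: place d14 (1 GB), 1 GB left
drive 5: place d15 (2 GB), 2 GB left
drive 3: place d16 (1 GB), 0 GB left
drive 9: place d17 (12 GB), 4 GB left
drive 7: place d18 (4 GB), 0 GB left
9 drives × 16 GB = 144 GB; used 114 GB; unused 30 GB.

30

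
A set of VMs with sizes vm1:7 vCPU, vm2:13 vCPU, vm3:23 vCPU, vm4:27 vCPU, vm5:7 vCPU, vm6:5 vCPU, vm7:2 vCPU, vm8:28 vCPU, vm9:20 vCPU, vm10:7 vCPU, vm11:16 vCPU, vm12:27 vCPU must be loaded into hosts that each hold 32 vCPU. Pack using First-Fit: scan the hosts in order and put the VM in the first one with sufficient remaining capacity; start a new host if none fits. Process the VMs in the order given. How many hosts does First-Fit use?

Put vm1 (7 vCPU) in host 1; 25 vCPU remain.
Put vm2 (13 vCPU) in host 1; 12 vCPU remain.
Put vm3 (23 vCPU) in host 2; 9 vCPU remain.
Put vm4 (27 vCPU) in host 3; 5 vCPU remain.
Put vm5 (7 vCPU) in host 1; 5 vCPU remain.
Put vm6 (5 vCPU) in host 1; 0 vCPU remain.
Put vm7 (2 vCPU) in host 2; 7 vCPU remain.
Put vm8 (28 vCPU) in host 4; 4 vCPU remain.
Put vm9 (20 vCPU) in host 5; 12 vCPU remain.
Put vm10 (7 vCPU) in host 2; 0 vCPU remain.
Put vm11 (16 vCPU) in host 6; 16 vCPU remain.
Put vm12 (27 vCPU) in host 7; 5 vCPU remain.

7 hosts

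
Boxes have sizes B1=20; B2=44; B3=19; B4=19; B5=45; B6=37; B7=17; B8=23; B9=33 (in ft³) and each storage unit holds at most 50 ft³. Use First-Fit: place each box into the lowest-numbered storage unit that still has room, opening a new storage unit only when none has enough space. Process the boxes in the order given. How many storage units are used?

storage unit 1: place B1 (20 ft³), 30 ft³ left
storage unit 2: place B2 (44 ft³), 6 ft³ left
storage unit 1: place B3 (19 ft³), 11 ft³ left
storage unit 3: place B4 (19 ft³), 31 ft³ left
storage unit 4: place B5 (45 ft³), 5 ft³ left
storage unit 5: place B6 (37 ft³), 13 ft³ left
storage unit 3: place B7 (17 ft³), 14 ft³ left
storage unit 6: place B8 (23 ft³), 27 ft³ left
storage unit 7: place B9 (33 ft³), 17 ft³ left

7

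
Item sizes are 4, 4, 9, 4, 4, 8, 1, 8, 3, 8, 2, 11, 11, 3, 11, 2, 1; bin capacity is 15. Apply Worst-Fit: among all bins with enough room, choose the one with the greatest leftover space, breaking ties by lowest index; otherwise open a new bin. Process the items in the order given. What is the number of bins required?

8 bins

4 → bin 1 (remaining 11)
4 → bin 1 (remaining 7)
9 → bin 2 (remaining 6)
4 → bin 1 (remaining 3)
4 → bin 2 (remaining 2)
8 → bin 3 (remaining 7)
1 → bin 3 (remaining 6)
8 → bin 4 (remaining 7)
3 → bin 4 (remaining 4)
8 → bin 5 (remaining 7)
2 → bin 5 (remaining 5)
11 → bin 6 (remaining 4)
11 → bin 7 (remaining 4)
3 → bin 3 (remaining 3)
11 → bin 8 (remaining 4)
2 → bin 5 (remaining 3)
1 → bin 4 (remaining 3)
Final bins: [4,4,4] [9,4] [8,1,3] [8,3,1] [8,2,2] [11] [11] [11].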